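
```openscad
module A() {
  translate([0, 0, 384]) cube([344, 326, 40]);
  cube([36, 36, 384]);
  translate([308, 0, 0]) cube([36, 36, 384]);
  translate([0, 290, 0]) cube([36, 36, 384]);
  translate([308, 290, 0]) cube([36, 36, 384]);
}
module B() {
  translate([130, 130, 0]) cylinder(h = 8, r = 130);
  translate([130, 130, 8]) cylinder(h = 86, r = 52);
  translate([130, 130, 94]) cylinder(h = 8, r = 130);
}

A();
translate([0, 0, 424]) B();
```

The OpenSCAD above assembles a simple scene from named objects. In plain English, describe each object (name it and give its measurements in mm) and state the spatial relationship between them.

A is a simple wooden stool: a rectangular seat 344 mm (x) by 326 mm (y), 40 mm thick, top face at z = 424 mm, on four square legs, each 36×36 mm in cross-section. The legs rest on z = 0, each flush with a corner of the seat.

B is a spool: two coaxial disc flanges of radius 130 mm and thickness 8 mm, joined by a core cylinder of radius 52 mm and height 86 mm. The lower flange rests on z = 0 and the three cylinders share a vertical axis.

The spool is on top of the stool.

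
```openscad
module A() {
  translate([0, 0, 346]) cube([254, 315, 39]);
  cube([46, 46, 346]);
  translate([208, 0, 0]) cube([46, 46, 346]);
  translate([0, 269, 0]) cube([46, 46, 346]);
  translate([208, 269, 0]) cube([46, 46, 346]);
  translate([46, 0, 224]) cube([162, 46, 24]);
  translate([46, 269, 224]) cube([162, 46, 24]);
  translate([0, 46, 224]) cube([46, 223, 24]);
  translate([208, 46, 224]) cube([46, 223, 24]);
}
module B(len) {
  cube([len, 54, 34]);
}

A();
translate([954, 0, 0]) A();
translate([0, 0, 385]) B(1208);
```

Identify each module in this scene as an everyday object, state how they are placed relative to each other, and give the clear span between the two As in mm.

A is a stool. B is a beam. A beam spans the tops of two stools. The clear span between the two stools is 700 mm.

Second stool starts at x = 954; first ends at x = 254; clear span = 954 − 254 = 700 mm.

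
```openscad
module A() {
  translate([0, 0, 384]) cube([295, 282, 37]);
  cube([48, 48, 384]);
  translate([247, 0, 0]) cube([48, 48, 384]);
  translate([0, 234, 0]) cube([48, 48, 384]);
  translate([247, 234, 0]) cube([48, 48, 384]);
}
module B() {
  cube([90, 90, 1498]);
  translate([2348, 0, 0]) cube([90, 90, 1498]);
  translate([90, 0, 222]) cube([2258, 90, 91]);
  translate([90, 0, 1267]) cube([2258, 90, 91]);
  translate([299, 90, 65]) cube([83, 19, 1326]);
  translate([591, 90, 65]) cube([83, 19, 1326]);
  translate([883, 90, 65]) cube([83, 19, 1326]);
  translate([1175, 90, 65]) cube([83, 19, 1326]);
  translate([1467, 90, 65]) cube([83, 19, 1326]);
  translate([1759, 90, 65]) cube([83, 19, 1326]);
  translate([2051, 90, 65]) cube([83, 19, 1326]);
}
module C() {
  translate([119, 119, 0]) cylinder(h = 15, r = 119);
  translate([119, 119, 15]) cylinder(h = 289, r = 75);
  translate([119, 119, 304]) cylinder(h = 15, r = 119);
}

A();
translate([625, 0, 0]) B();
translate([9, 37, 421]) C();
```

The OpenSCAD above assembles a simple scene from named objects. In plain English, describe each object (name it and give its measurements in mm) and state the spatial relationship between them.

A is a simple wooden stool: a rectangular seat 295 mm (x) by 282 mm (y), 37 mm thick, top face at z = 421 mm, on four square legs, each 48×48 mm in cross-section. The legs rest on z = 0, each flush with a corner of the seat.

B is a fence section. Two 90×90 mm posts, 1498 mm tall, stand on the floor with a clear span of 2258 mm between their inner faces. Two horizontal rails of 90×91 mm section span the gap between the posts with their undersides at z = 222 mm and z = 1267 mm, flush with the posts' −y face. 7 pickets, each 83 mm wide, 19 mm thick and 1326 mm tall, are fixed to the +y face of the rails with their bottoms at z = 65 mm, evenly spaced across the span with equal gaps (rounded down to the nearest mm) at the −x end and between each pair — any rounding remainder accumulates at the +x end.

C is a spool: two coaxial disc flanges of radius 119 mm and thickness 15 mm, joined by a core cylinder of radius 75 mm and height 289 mm. The lower flange rests on z = 0 and the three cylinders share a vertical axis.

The fence section is on the floor beside the stool on its +x side. The spool is on top of the stool.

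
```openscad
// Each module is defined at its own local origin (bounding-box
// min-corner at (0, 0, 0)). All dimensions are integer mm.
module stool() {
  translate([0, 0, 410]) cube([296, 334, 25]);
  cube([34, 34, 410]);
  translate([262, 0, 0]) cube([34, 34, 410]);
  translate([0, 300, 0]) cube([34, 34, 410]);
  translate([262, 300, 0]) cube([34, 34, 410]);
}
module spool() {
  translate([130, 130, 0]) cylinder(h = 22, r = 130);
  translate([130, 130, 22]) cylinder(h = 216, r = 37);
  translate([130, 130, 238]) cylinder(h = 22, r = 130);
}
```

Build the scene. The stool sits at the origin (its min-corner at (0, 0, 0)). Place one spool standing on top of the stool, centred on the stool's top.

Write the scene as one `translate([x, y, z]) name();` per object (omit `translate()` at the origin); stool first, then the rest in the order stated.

stool();
translate([18, 37, 435]) spool();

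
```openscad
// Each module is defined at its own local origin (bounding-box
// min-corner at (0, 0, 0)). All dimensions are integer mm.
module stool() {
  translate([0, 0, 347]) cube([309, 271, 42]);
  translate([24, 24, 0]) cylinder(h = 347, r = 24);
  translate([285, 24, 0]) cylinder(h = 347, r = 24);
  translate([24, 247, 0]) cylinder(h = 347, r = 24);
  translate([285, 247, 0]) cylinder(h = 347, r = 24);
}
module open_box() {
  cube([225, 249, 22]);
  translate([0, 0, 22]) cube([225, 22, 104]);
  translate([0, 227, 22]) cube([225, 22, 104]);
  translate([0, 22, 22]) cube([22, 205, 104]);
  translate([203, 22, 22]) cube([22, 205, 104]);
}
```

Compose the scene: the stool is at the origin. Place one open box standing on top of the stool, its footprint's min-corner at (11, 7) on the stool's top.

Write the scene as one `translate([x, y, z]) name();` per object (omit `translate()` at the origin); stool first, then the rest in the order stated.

stool();
translate([11, 7, 389]) open_box();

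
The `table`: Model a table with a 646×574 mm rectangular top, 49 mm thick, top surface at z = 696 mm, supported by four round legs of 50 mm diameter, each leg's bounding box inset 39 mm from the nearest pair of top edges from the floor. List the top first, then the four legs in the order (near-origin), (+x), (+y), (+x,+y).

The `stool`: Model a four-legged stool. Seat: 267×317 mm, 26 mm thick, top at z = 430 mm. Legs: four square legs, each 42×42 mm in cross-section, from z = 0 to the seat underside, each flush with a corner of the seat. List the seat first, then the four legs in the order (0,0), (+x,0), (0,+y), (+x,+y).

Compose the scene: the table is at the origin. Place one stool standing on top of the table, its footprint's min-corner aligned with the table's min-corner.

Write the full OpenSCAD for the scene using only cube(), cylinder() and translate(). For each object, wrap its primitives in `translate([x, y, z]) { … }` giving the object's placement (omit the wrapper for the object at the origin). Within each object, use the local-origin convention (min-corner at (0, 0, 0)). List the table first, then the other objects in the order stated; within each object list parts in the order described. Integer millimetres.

translate([0, 0, 647]) cube([646, 574, 49]);
translate([64, 64, 0]) cylinder(h = 647, r = 25);
translate([582, 64, 0]) cylinder(h = 647, r = 25);
translate([64, 510, 0]) cylinder(h = 647, r = 25);
translate([582, 510, 0]) cylinder(h = 647, r = 25);
translate([0, 0, 696]) {
  translate([0, 0, 404]) cube([267, 317, 26]);
  cube([42, 42, 404]);
  translate([225, 0, 0]) cube([42, 42, 404]);
  translate([0, 275, 0]) cube([42, 42, 404]);
  translate([225, 275, 0]) cube([42, 42, 404]);
}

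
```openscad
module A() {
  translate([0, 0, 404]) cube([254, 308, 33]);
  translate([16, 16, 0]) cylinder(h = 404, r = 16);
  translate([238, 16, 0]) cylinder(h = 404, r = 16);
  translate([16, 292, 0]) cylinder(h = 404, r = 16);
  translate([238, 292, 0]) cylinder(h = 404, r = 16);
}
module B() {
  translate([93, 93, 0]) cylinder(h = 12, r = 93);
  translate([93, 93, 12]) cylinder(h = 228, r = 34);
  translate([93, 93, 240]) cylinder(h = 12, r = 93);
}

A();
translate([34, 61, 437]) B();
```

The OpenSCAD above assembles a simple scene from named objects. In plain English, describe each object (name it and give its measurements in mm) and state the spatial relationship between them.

A is a four-legged stool. The seat is 254×308 mm, 33 mm thick, top at z = 437 mm. It stands on four round legs, each 32 mm in diameter, from z = 0 to the seat underside, each leg's axis is inset half a diameter from the nearest pair of seat edges (so the leg's bounding box is flush with the corner).

B is a spool: two coaxial disc flanges of radius 93 mm and thickness 12 mm, joined by a core cylinder of radius 34 mm and height 228 mm. The lower flange rests on z = 0 and the three cylinders share a vertical axis.

The spool is on top of the stool, centred.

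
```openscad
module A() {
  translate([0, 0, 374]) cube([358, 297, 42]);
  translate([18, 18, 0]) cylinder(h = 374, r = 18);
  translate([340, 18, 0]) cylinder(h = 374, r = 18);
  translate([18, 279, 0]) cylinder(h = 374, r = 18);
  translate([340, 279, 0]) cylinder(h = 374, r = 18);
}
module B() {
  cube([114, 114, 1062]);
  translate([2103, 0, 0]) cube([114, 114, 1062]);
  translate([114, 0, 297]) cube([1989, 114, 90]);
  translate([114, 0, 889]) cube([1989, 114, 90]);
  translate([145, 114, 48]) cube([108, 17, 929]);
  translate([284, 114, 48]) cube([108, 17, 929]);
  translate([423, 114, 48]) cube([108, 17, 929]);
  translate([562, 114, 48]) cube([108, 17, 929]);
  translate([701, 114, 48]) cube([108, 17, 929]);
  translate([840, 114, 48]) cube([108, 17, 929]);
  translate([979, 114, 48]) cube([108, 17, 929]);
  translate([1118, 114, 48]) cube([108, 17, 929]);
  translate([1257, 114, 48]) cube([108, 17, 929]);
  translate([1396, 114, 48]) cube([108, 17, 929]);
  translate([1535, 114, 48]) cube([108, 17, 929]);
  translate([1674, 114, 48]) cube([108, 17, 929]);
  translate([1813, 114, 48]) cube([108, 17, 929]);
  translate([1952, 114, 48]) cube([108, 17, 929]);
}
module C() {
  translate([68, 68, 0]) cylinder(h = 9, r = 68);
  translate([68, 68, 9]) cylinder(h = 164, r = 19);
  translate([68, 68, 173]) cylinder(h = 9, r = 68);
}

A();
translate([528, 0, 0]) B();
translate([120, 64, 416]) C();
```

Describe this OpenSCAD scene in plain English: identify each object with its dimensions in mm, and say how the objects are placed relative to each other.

A is a four-legged stool. The seat is 358×297 mm, 42 mm thick, top at z = 416 mm. It stands on four round legs, each 36 mm in diameter, from z = 0 to the seat underside, each leg's axis is inset half a diameter from the nearest pair of seat edges (so the leg's bounding box is flush with the corner).

B is a fence section. Two 114×114 mm posts, 1062 mm tall, stand on the floor with a clear span of 1989 mm between their inner faces. Two horizontal rails of 114×90 mm section span the gap between the posts with their undersides at z = 297 mm and z = 889 mm, flush with the posts' −y face. 14 pickets, each 108 mm wide, 17 mm thick and 929 mm tall, are fixed to the +y face of the rails with their bottoms at z = 48 mm, evenly spaced across the span with equal gaps (rounded down to the nearest mm) at the −x end and between each pair — any rounding remainder accumulates at the +x end.

C is a spool: two coaxial disc flanges of radius 68 mm and thickness 9 mm, joined by a core cylinder of radius 19 mm and height 164 mm. The lower flange rests on z = 0 and the three cylinders share a vertical axis.

The fence section is on the floor beside the stool on its +x side. The spool is on top of the stool.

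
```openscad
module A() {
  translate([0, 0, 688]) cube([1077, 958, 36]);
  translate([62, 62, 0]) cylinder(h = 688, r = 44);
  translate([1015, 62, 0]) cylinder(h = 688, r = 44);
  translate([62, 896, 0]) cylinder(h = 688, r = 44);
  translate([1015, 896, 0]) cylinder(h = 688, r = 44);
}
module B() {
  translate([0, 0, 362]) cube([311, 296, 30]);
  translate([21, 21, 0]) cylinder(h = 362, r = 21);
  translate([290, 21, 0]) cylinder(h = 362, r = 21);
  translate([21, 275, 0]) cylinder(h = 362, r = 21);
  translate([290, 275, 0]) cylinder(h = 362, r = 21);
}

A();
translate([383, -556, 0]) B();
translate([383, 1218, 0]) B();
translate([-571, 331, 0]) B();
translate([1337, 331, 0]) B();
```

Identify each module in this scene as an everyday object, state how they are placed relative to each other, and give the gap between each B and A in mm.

Each stool's nearest face is 260 mm from the table's bounding box.

A is a table. B is a stool. Four stools sit around the table at the −y, +y, −x, +x sides. The gap between each stool and the table is 260 mm.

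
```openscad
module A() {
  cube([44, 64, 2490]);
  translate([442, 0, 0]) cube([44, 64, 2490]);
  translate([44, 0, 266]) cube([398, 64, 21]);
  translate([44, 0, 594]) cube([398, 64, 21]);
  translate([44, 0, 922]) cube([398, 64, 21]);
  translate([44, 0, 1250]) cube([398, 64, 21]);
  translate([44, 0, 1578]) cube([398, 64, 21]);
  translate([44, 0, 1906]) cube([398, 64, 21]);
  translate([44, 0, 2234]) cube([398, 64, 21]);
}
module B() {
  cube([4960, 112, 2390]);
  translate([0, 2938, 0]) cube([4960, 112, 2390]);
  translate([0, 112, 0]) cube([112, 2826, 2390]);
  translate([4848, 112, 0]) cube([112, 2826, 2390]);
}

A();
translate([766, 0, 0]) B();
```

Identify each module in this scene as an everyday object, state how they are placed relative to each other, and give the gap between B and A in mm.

A is a ladder. B is a house frame. The house frame is on the floor beside the ladder on its +x side. The gap between the house frame and the ladder is 280 mm.

The house frame's nearest face is 280 mm from the ladder's +x face.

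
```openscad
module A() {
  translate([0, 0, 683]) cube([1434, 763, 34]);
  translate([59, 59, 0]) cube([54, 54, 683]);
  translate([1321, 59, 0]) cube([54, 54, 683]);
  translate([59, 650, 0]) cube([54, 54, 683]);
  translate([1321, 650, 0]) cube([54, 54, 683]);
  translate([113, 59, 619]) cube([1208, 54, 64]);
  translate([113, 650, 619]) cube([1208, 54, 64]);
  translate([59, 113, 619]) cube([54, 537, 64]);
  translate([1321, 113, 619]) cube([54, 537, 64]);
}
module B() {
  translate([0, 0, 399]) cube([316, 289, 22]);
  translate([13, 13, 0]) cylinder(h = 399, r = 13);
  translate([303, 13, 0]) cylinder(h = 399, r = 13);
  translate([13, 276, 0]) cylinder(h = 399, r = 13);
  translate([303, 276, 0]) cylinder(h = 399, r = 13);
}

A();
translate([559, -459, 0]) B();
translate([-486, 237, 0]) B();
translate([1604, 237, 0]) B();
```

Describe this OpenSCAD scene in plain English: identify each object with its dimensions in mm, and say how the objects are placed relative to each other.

A is a rectangular dining table. The top is 1434×763×34 mm with its upper surface at z = 717 mm. It stands on four 54×54 mm square legs, each inset 59 mm from the nearest pair of top edges, running from the floor to the underside of the top. Four apron rails, 54 mm thick and 64 mm tall, run between adjacent legs with their top edges flush with the underside of the top and their outer faces flush with the legs' outer faces.

B is a simple wooden stool: a rectangular seat 316 mm (x) by 289 mm (y), 22 mm thick, top face at z = 421 mm, on four round legs, each 26 mm in diameter. The legs rest on z = 0, each leg's axis is inset half a diameter from the nearest pair of seat edges (so the leg's bounding box is flush with the corner).

Three stools sit around the table at the −y, −x, +x sides.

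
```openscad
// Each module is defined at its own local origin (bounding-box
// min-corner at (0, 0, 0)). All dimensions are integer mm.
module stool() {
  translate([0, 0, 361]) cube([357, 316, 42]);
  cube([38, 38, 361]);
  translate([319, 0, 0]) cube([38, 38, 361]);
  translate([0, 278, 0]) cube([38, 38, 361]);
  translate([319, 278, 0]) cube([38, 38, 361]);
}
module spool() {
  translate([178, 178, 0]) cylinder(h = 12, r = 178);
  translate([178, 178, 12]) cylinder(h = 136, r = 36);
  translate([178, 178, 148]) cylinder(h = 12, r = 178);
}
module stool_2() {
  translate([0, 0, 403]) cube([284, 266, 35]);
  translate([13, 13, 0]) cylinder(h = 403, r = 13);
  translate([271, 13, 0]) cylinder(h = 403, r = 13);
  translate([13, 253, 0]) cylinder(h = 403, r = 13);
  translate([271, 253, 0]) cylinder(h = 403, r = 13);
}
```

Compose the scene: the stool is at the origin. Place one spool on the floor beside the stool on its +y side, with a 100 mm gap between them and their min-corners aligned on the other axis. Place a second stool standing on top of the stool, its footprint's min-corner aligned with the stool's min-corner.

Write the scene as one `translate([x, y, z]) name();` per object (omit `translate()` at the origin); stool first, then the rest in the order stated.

stool();
translate([0, 416, 0]) spool();
translate([0, 0, 403]) stool_2();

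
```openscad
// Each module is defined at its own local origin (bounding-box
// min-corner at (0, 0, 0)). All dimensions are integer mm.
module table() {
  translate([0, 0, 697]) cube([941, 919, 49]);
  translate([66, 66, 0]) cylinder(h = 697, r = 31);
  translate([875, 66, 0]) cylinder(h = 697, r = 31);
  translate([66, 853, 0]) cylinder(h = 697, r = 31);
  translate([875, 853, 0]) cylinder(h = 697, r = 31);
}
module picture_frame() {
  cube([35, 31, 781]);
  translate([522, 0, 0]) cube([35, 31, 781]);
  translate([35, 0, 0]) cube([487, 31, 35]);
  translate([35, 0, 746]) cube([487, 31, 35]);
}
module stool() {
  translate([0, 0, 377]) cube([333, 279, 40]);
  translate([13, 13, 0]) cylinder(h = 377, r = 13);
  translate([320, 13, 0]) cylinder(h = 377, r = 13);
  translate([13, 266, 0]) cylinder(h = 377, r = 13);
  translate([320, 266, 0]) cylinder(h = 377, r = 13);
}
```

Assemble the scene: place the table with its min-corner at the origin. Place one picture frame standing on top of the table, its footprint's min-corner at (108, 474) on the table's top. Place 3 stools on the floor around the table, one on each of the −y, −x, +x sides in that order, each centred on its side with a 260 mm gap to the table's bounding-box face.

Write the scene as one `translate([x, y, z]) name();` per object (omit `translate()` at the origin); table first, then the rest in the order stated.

table();
translate([108, 474, 746]) picture_frame();
translate([304, -539, 0]) stool();
translate([-593, 320, 0]) stool();
translate([1201, 320, 0]) stool();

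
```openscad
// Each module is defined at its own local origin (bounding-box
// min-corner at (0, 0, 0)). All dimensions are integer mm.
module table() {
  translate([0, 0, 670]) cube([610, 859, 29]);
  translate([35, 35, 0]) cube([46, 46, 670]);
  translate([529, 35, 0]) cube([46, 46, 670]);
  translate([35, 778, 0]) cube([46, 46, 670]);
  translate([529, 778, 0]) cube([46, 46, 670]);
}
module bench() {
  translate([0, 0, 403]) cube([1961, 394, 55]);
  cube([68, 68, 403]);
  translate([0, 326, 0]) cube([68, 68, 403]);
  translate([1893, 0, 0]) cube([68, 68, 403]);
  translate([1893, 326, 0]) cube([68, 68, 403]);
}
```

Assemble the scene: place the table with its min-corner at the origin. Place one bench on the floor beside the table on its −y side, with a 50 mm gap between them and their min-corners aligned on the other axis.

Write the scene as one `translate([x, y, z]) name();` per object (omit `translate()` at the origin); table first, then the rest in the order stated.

table();
translate([0, -444, 0]) bench();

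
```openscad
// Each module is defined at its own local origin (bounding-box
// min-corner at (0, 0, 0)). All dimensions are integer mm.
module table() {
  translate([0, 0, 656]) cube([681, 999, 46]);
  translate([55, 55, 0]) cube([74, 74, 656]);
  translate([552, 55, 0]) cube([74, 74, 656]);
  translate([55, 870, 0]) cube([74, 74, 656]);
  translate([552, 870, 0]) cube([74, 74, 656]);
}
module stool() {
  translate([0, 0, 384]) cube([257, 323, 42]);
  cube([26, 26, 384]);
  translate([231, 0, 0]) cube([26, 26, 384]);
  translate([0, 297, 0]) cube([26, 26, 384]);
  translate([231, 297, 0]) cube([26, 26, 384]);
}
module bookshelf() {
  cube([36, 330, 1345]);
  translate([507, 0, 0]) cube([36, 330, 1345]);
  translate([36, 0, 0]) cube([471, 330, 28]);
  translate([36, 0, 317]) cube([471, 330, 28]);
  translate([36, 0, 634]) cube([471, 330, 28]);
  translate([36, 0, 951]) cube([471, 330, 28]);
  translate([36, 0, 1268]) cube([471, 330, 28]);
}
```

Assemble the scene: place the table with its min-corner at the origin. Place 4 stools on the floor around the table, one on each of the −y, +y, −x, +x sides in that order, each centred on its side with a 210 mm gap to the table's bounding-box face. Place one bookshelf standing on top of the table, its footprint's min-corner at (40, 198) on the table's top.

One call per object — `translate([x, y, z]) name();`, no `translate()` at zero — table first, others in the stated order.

table();
translate([212, -533, 0]) stool();
translate([212, 1209, 0]) stool();
translate([-467, 338, 0]) stool();
translate([891, 338, 0]) stool();
translate([40, 198, 702]) bookshelf();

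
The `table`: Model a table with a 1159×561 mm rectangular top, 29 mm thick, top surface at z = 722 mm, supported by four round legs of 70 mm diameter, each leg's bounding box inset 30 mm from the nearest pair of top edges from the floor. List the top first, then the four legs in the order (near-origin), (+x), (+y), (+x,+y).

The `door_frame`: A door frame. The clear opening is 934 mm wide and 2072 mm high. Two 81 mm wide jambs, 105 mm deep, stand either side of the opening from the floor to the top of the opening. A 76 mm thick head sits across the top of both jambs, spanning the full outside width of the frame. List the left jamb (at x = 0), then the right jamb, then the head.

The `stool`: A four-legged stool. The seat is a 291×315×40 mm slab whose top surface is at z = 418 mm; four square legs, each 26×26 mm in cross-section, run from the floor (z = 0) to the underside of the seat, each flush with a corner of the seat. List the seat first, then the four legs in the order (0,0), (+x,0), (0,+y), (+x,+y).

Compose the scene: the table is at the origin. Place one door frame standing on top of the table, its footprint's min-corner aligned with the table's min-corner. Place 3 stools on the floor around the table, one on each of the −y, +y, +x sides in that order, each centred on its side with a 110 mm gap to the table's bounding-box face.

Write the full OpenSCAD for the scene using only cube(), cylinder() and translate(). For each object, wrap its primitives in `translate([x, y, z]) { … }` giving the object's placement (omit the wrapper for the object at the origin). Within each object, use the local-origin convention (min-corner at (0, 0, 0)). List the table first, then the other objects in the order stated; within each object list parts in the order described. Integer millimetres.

translate([0, 0, 693]) cube([1159, 561, 29]);
translate([65, 65, 0]) cylinder(h = 693, r = 35);
translate([1094, 65, 0]) cylinder(h = 693, r = 35);
translate([65, 496, 0]) cylinder(h = 693, r = 35);
translate([1094, 496, 0]) cylinder(h = 693, r = 35);
translate([0, 0, 722]) {
  cube([81, 105, 2072]);
  translate([1015, 0, 0]) cube([81, 105, 2072]);
  translate([0, 0, 2072]) cube([1096, 105, 76]);
}
translate([434, -425, 0]) {
  translate([0, 0, 378]) cube([291, 315, 40]);
  cube([26, 26, 378]);
  translate([265, 0, 0]) cube([26, 26, 378]);
  translate([0, 289, 0]) cube([26, 26, 378]);
  translate([265, 289, 0]) cube([26, 26, 378]);
}
translate([434, 671, 0]) {
  translate([0, 0, 378]) cube([291, 315, 40]);
  cube([26, 26, 378]);
  translate([265, 0, 0]) cube([26, 26, 378]);
  translate([0, 289, 0]) cube([26, 26, 378]);
  translate([265, 289, 0]) cube([26, 26, 378]);
}
translate([1269, 123, 0]) {
  translate([0, 0, 378]) cube([291, 315, 40]);
  cube([26, 26, 378]);
  translate([265, 0, 0]) cube([26, 26, 378]);
  translate([0, 289, 0]) cube([26, 26, 378]);
  translate([265, 289, 0]) cube([26, 26, 378]);
}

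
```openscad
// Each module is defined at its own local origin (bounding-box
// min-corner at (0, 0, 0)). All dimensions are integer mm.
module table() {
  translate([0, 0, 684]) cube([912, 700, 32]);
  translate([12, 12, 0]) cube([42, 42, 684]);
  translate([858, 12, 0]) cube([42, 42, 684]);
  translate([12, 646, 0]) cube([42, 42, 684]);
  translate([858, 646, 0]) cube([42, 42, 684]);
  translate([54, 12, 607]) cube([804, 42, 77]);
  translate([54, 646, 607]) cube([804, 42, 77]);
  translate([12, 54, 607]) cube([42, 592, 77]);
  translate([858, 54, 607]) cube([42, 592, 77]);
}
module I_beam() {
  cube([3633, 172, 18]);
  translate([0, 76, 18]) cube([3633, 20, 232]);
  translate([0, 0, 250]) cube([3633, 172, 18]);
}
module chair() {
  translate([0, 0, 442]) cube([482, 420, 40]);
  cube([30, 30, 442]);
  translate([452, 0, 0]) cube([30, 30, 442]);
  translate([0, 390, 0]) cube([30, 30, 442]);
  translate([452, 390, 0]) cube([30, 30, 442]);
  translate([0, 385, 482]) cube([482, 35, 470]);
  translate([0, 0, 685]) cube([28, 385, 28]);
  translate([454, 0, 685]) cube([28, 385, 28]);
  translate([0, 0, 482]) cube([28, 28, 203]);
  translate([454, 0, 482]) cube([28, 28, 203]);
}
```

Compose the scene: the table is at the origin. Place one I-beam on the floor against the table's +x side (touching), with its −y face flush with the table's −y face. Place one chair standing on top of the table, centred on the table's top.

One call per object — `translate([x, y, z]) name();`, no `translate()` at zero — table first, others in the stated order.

table();
translate([912, 0, 0]) I_beam();
translate([215, 140, 716]) chair();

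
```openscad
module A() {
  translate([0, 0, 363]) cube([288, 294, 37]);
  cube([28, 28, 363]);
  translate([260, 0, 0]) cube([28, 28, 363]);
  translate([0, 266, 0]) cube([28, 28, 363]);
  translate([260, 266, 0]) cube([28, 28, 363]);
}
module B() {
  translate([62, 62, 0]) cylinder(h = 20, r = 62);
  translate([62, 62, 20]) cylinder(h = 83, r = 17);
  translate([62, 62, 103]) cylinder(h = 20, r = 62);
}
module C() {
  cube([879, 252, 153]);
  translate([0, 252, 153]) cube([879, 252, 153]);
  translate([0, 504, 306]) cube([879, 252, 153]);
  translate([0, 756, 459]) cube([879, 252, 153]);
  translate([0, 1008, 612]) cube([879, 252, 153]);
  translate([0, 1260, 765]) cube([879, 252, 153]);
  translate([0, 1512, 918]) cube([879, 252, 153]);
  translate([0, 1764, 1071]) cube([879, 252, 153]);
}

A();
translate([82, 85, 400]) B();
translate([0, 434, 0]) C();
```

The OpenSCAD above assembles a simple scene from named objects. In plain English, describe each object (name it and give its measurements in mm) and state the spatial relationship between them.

A is a four-legged stool. The seat is a 288×294×37 mm slab whose top surface is at z = 400 mm; four square legs, each 28×28 mm in cross-section, run from the floor (z = 0) to the underside of the seat, each flush with a corner of the seat.

B is a spool: two coaxial disc flanges of radius 62 mm and thickness 20 mm, joined by a core cylinder of radius 17 mm and height 83 mm. The lower flange rests on z = 0 and the three cylinders share a vertical axis.

C is a run of 8 identical solid stair steps. Each tread is 879×252 mm and each step block is 153 mm high. Step 1 rests on the floor; step k is offset from step 1 by (k−1)×252 mm in y and (k−1)×153 mm in z.

The spool is on top of the stool, centred. The staircase is on the floor beside the stool on its +y side.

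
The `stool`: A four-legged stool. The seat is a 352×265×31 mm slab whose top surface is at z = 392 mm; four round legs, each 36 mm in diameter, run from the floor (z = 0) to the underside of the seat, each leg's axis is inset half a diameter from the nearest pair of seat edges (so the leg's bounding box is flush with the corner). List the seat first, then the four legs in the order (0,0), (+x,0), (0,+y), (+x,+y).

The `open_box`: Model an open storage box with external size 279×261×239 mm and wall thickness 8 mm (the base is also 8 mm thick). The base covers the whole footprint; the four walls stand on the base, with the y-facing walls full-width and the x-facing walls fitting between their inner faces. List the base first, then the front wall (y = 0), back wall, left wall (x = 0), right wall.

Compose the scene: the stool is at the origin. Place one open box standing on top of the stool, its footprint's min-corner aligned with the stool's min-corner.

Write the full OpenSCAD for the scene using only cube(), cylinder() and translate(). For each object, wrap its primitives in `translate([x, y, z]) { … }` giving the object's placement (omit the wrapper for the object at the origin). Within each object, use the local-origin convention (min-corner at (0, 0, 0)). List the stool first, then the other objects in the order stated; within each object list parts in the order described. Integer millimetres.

translate([0, 0, 361]) cube([352, 265, 31]);
translate([18, 18, 0]) cylinder(h = 361, r = 18);
translate([334, 18, 0]) cylinder(h = 361, r = 18);
translate([18, 247, 0]) cylinder(h = 361, r = 18);
translate([334, 247, 0]) cylinder(h = 361, r = 18);
translate([0, 0, 392]) {
  cube([279, 261, 8]);
  translate([0, 0, 8]) cube([279, 8, 231]);
  translate([0, 253, 8]) cube([279, 8, 231]);
  translate([0, 8, 8]) cube([8, 245, 231]);
  translate([271, 8, 8]) cube([8, 245, 231]);
}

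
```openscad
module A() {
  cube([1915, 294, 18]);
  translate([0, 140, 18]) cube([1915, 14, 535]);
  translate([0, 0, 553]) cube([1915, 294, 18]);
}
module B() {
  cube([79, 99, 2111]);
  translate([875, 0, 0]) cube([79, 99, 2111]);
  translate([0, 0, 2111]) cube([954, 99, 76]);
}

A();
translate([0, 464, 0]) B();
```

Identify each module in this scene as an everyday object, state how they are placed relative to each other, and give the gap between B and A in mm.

A is an I-beam. B is a door frame. The door frame is on the floor beside the I-beam on its +y side. The gap between the door frame and the I-beam is 170 mm.

The door frame's nearest face is 170 mm from the I-beam's +y face.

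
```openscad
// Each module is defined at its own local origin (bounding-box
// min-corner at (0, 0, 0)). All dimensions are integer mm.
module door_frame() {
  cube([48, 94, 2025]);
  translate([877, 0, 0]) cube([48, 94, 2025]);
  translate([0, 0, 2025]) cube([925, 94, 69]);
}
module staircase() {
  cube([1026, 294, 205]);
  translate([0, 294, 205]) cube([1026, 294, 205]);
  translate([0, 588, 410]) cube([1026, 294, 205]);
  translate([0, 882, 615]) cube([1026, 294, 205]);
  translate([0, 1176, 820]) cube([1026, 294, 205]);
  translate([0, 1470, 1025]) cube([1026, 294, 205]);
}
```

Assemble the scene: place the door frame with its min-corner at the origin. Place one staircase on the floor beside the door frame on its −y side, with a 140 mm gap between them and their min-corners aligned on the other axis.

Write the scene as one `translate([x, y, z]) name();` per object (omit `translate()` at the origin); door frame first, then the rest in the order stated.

door_frame();
translate([0, -1904, 0]) staircase();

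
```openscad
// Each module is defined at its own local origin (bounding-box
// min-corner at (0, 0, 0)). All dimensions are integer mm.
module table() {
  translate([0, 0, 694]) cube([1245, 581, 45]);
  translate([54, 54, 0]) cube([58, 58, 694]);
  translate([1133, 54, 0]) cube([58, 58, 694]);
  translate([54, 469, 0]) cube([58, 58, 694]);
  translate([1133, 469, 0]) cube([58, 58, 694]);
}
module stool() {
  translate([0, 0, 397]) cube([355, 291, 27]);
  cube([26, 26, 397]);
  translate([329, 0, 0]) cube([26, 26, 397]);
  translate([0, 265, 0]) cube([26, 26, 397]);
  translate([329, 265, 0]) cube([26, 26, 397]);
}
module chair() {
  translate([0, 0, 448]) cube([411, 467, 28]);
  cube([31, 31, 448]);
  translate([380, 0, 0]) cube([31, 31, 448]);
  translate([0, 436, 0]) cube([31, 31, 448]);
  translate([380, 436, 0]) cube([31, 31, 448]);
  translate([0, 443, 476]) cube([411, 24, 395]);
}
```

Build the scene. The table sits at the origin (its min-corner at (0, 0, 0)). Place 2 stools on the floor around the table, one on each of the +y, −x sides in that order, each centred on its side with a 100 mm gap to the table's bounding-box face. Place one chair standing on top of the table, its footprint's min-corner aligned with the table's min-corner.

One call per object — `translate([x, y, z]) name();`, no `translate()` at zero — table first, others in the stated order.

table();
translate([445, 681, 0]) stool();
translate([-455, 145, 0]) stool();
translate([0, 0, 739]) chair();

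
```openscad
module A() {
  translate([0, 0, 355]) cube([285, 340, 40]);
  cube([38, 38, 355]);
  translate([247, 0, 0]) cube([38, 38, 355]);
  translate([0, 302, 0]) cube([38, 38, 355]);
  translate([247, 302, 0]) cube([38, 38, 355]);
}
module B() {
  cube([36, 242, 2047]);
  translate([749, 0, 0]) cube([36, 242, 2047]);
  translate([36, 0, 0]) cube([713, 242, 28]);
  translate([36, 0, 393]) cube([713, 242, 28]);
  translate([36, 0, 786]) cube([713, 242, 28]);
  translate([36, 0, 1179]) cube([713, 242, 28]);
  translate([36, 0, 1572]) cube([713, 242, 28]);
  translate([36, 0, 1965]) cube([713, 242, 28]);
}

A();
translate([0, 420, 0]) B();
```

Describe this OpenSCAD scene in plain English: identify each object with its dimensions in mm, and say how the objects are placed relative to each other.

A is a simple wooden stool: a rectangular seat 285 mm (x) by 340 mm (y), 40 mm thick, top face at z = 395 mm, on four square legs, each 38×38 mm in cross-section. The legs rest on z = 0, each flush with a corner of the seat.

B is a bookshelf 785 mm wide overall, 242 mm deep and 2047 mm tall. The two sides are 36 mm thick vertical panels. 6 horizontal shelves of 28 mm thickness span between the inner faces of the sides; the lowest shelf sits on the floor and shelves are stacked with a clear vertical gap of 365 mm between each pair.

The bookshelf is on the floor beside the stool on its +y side.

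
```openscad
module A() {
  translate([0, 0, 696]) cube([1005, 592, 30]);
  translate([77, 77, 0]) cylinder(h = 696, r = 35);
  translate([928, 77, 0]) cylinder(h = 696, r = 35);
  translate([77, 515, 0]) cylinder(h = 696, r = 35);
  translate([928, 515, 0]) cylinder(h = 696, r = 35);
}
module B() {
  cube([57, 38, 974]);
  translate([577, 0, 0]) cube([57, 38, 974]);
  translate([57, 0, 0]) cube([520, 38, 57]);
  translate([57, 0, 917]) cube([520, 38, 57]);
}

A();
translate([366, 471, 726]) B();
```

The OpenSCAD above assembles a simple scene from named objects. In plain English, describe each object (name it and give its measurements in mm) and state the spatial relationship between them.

A is a rectangular dining table. The top is 1005×592×30 mm with its upper surface at z = 726 mm. It stands on four round legs of 70 mm diameter, each leg's bounding box inset 42 mm from the nearest pair of top edges, running from the floor to the underside of the top.

B is a picture frame with a 520×860 mm rectangular opening (x by z) and a uniform 57 mm border on every side. Frame depth is 38 mm along y. It is built from two vertical stiles running the full outside height and two horizontal rails spanning the gap between the stiles.

The picture frame is on top of the table.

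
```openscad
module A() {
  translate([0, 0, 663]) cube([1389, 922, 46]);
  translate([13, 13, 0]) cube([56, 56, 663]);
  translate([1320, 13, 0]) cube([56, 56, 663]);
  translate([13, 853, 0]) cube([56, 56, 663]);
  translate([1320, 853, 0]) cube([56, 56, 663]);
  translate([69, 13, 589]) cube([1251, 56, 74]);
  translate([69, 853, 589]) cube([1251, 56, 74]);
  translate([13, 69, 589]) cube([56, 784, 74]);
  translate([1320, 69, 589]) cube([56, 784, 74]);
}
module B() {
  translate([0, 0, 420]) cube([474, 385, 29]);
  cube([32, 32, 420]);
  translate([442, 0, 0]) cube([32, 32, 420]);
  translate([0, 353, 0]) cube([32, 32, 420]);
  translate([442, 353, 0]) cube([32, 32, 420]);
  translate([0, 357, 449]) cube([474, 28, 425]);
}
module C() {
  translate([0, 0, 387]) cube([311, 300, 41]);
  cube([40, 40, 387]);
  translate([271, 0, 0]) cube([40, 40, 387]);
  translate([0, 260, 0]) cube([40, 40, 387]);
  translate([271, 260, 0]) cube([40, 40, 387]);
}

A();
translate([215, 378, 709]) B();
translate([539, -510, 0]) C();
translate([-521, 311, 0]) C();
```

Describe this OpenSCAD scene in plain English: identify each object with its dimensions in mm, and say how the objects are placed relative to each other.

A is a rectangular dining table. The top is 1389×922×46 mm with its upper surface at z = 709 mm. It stands on four 56×56 mm square legs, each inset 13 mm from the nearest pair of top edges, running from the floor to the underside of the top. Four apron rails, 56 mm thick and 74 mm tall, run between adjacent legs with their top edges flush with the underside of the top and their outer faces flush with the legs' outer faces.

B is a chair. The seat is a 474×385×29 mm slab with its top at z = 449 mm, on four 32×32 mm corner legs (flush with the seat edges, standing on z = 0). A flat backrest 28 mm thick, 425 mm tall, spans the full seat width and rises from the seat top along its +y edge, rear face flush with the rear of the seat.

C is a four-legged stool. The seat is 311×300 mm, 41 mm thick, top at z = 428 mm. It stands on four square legs, each 40×40 mm in cross-section, from z = 0 to the seat underside, each flush with a corner of the seat.

The chair is on top of the table. Two stools sit around the table at the −y, −x sides.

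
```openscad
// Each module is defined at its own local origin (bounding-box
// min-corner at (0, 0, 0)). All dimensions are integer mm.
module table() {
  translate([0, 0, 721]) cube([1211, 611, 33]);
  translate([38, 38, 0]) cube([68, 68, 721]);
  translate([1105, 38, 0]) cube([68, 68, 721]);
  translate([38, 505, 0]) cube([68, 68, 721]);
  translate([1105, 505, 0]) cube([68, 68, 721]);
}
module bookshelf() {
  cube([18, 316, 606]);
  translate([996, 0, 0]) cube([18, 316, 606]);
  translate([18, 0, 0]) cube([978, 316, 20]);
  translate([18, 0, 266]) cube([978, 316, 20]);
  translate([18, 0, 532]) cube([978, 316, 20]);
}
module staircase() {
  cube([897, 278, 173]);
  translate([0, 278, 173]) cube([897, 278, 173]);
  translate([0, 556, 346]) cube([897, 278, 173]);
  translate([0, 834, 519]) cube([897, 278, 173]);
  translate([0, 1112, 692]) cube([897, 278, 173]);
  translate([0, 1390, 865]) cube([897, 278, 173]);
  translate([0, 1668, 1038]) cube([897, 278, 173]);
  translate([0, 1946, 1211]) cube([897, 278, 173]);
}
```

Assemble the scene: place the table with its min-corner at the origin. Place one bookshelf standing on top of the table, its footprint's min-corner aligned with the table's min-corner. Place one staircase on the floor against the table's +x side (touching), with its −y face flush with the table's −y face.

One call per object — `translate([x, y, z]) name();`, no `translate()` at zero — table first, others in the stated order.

table();
translate([0, 0, 754]) bookshelf();
translate([1211, 0, 0]) staircase();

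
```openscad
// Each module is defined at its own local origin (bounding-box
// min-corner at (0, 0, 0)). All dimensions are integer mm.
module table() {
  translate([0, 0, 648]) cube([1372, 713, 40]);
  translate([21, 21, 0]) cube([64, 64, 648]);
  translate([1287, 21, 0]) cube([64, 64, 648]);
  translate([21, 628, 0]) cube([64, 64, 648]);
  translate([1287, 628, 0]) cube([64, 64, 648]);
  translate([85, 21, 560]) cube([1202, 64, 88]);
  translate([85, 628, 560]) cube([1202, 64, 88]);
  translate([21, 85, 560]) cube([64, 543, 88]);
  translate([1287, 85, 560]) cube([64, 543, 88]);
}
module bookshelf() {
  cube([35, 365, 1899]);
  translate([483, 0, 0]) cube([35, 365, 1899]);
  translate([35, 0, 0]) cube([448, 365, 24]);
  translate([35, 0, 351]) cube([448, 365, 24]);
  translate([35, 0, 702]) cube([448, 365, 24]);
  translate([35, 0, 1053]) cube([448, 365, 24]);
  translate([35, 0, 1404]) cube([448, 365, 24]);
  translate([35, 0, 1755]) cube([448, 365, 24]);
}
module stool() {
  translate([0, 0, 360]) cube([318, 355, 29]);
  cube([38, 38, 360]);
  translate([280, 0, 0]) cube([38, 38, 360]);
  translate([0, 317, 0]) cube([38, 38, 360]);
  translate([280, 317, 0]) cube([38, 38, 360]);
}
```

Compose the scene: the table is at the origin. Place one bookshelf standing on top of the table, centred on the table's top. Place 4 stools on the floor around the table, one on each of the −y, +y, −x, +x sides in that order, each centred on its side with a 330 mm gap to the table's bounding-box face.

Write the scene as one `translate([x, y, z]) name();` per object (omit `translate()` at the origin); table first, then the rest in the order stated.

table();
translate([427, 174, 688]) bookshelf();
translate([527, -685, 0]) stool();
translate([527, 1043, 0]) stool();
translate([-648, 179, 0]) stool();
translate([1702, 179, 0]) stool();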